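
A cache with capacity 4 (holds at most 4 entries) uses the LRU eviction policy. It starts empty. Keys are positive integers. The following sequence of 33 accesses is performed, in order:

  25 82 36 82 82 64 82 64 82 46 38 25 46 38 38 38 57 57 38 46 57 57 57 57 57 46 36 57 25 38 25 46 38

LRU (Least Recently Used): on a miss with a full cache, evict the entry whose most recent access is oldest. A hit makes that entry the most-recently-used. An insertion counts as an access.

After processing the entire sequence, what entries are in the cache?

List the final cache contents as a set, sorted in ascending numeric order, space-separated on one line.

Answer: 25 38 46 57

Derivation:
LRU simulation (capacity=4):
  1. access 25: MISS. Cache (LRU->MRU): [25]
  2. access 82: MISS. Cache (LRU->MRU): [25 82]
  3. access 36: MISS. Cache (LRU->MRU): [25 82 36]
  4. access 82: HIT. Cache (LRU->MRU): [25 36 82]
  5. access 82: HIT. Cache (LRU->MRU): [25 36 82]
  6. access 64: MISS. Cache (LRU->MRU): [25 36 82 64]
  7. access 82: HIT. Cache (LRU->MRU): [25 36 64 82]
  8. access 64: HIT. Cache (LRU->MRU): [25 36 82 64]
  9. access 82: HIT. Cache (LRU->MRU): [25 36 64 82]
  10. access 46: MISS, evict 25. Cache (LRU->MRU): [36 64 82 46]
  11. access 38: MISS, evict 36. Cache (LRU->MRU): [64 82 46 38]
  12. access 25: MISS, evict 64. Cache (LRU->MRU): [82 46 38 25]
  13. access 46: HIT. Cache (LRU->MRU): [82 38 25 46]
  14. access 38: HIT. Cache (LRU->MRU): [82 25 46 38]
  15. access 38: HIT. Cache (LRU->MRU): [82 25 46 38]
  16. access 38: HIT. Cache (LRU->MRU): [82 25 46 38]
  17. access 57: MISS, evict 82. Cache (LRU->MRU): [25 46 38 57]
  18. access 57: HIT. Cache (LRU->MRU): [25 46 38 57]
  19. access 38: HIT. Cache (LRU->MRU): [25 46 57 38]
  20. access 46: HIT. Cache (LRU->MRU): [25 57 38 46]
  21. access 57: HIT. Cache (LRU->MRU): [25 38 46 57]
  22. access 57: HIT. Cache (LRU->MRU): [25 38 46 57]
  23. access 57: HIT. Cache (LRU->MRU): [25 38 46 57]
  24. access 57: HIT. Cache (LRU->MRU): [25 38 46 57]
  25. access 57: HIT. Cache (LRU->MRU): [25 38 46 57]
  26. access 46: HIT. Cache (LRU->MRU): [25 38 57 46]
  27. access 36: MISS, evict 25. Cache (LRU->MRU): [38 57 46 36]
  28. access 57: HIT. Cache (LRU->MRU): [38 46 36 57]
  29. access 25: MISS, evict 38. Cache (LRU->MRU): [46 36 57 25]
  30. access 38: MISS, evict 46. Cache (LRU->MRU): [36 57 25 38]
  31. access 25: HIT. Cache (LRU->MRU): [36 57 38 25]
  32. access 46: MISS, evict 36. Cache (LRU->MRU): [57 38 25 46]
  33. access 38: HIT. Cache (LRU->MRU): [57 25 46 38]
Total: 21 hits, 12 misses, 8 evictions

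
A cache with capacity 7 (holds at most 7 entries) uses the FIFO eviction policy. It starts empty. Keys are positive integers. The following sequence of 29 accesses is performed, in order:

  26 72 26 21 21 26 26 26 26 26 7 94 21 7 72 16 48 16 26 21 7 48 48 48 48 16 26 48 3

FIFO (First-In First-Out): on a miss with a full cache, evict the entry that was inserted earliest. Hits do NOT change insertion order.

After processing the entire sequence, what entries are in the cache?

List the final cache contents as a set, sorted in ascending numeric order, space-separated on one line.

Answer: 3 7 16 21 48 72 94

Derivation:
FIFO simulation (capacity=7):
  1. access 26: MISS. Cache (old->new): [26]
  2. access 72: MISS. Cache (old->new): [26 72]
  3. access 26: HIT. Cache (old->new): [26 72]
  4. access 21: MISS. Cache (old->new): [26 72 21]
  5. access 21: HIT. Cache (old->new): [26 72 21]
  6. access 26: HIT. Cache (old->new): [26 72 21]
  7. access 26: HIT. Cache (old->new): [26 72 21]
  8. access 26: HIT. Cache (old->new): [26 72 21]
  9. access 26: HIT. Cache (old->new): [26 72 21]
  10. access 26: HIT. Cache (old->new): [26 72 21]
  11. access 7: MISS. Cache (old->new): [26 72 21 7]
  12. access 94: MISS. Cache (old->new): [26 72 21 7 94]
  13. access 21: HIT. Cache (old->new): [26 72 21 7 94]
  14. access 7: HIT. Cache (old->new): [26 72 21 7 94]
  15. access 72: HIT. Cache (old->new): [26 72 21 7 94]
  16. access 16: MISS. Cache (old->new): [26 72 21 7 94 16]
  17. access 48: MISS. Cache (old->new): [26 72 21 7 94 16 48]
  18. access 16: HIT. Cache (old->new): [26 72 21 7 94 16 48]
  19. access 26: HIT. Cache (old->new): [26 72 21 7 94 16 48]
  20. access 21: HIT. Cache (old->new): [26 72 21 7 94 16 48]
  21. access 7: HIT. Cache (old->new): [26 72 21 7 94 16 48]
  22. access 48: HIT. Cache (old->new): [26 72 21 7 94 16 48]
  23. access 48: HIT. Cache (old->new): [26 72 21 7 94 16 48]
  24. access 48: HIT. Cache (old->new): [26 72 21 7 94 16 48]
  25. access 48: HIT. Cache (old->new): [26 72 21 7 94 16 48]
  26. access 16: HIT. Cache (old->new): [26 72 21 7 94 16 48]
  27. access 26: HIT. Cache (old->new): [26 72 21 7 94 16 48]
  28. access 48: HIT. Cache (old->new): [26 72 21 7 94 16 48]
  29. access 3: MISS, evict 26. Cache (old->new): [72 21 7 94 16 48 3]
Total: 21 hits, 8 misses, 1 evictions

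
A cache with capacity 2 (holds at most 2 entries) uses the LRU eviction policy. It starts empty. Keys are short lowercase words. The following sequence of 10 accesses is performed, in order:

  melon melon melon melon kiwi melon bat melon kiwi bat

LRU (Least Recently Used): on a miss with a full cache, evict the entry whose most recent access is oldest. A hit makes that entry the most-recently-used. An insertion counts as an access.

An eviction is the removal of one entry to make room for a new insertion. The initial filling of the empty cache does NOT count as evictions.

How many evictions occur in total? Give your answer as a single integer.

Answer: 3

Derivation:
LRU simulation (capacity=2):
  1. access melon: MISS. Cache (LRU->MRU): [melon]
  2. access melon: HIT. Cache (LRU->MRU): [melon]
  3. access melon: HIT. Cache (LRU->MRU): [melon]
  4. access melon: HIT. Cache (LRU->MRU): [melon]
  5. access kiwi: MISS. Cache (LRU->MRU): [melon kiwi]
  6. access melon: HIT. Cache (LRU->MRU): [kiwi melon]
  7. access bat: MISS, evict kiwi. Cache (LRU->MRU): [melon bat]
  8. access melon: HIT. Cache (LRU->MRU): [bat melon]
  9. access kiwi: MISS, evict bat. Cache (LRU->MRU): [melon kiwi]
  10. access bat: MISS, evict melon. Cache (LRU->MRU): [kiwi bat]
Total: 5 hits, 5 misses, 3 evictions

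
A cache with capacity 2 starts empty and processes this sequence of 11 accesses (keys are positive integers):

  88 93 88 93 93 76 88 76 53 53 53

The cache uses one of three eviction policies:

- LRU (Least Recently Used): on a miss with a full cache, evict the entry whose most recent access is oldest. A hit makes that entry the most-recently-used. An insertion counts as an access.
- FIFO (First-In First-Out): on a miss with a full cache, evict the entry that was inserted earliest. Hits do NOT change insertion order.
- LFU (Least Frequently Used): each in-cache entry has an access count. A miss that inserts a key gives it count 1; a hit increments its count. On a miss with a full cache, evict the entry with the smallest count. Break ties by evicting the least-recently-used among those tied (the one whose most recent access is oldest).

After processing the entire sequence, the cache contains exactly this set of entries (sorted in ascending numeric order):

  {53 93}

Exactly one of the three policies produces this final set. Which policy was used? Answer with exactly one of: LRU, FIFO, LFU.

Simulating under each policy and comparing final sets:
  LRU: final set = {53 76} -> differs
  FIFO: final set = {53 88} -> differs
  LFU: final set = {53 93} -> MATCHES target
Only LFU produces the target set.

Answer: LFU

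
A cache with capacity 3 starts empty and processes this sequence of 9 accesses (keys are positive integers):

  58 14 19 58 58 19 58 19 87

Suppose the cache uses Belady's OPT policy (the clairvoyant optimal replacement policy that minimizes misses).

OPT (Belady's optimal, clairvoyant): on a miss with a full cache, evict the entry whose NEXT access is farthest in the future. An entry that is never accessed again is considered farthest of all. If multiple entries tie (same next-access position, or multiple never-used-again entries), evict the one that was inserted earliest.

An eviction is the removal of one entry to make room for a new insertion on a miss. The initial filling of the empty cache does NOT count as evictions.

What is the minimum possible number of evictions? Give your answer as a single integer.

OPT (Belady) simulation (capacity=3):
  1. access 58: MISS. Cache: [58]
  2. access 14: MISS. Cache: [58 14]
  3. access 19: MISS. Cache: [58 14 19]
  4. access 58: HIT. Next use of 58: step 5. Cache: [58 14 19]
  5. access 58: HIT. Next use of 58: step 7. Cache: [58 14 19]
  6. access 19: HIT. Next use of 19: step 8. Cache: [58 14 19]
  7. access 58: HIT. Next use of 58: never. Cache: [58 14 19]
  8. access 19: HIT. Next use of 19: never. Cache: [58 14 19]
  9. access 87: MISS, evict 58 (next use: never). Cache: [14 19 87]
Total: 5 hits, 4 misses, 1 evictions

Answer: 1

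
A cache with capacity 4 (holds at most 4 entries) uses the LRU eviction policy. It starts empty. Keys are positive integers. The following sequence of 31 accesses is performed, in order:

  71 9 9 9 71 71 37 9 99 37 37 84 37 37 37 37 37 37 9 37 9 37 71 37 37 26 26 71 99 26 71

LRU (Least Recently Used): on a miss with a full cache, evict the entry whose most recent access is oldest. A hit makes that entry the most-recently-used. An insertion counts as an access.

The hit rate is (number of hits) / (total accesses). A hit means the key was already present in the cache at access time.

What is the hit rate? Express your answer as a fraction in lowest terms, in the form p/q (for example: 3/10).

Answer: 23/31

Derivation:
LRU simulation (capacity=4):
  1. access 71: MISS. Cache (LRU->MRU): [71]
  2. access 9: MISS. Cache (LRU->MRU): [71 9]
  3. access 9: HIT. Cache (LRU->MRU): [71 9]
  4. access 9: HIT. Cache (LRU->MRU): [71 9]
  5. access 71: HIT. Cache (LRU->MRU): [9 71]
  6. access 71: HIT. Cache (LRU->MRU): [9 71]
  7. access 37: MISS. Cache (LRU->MRU): [9 71 37]
  8. access 9: HIT. Cache (LRU->MRU): [71 37 9]
  9. access 99: MISS. Cache (LRU->MRU): [71 37 9 99]
  10. access 37: HIT. Cache (LRU->MRU): [71 9 99 37]
  11. access 37: HIT. Cache (LRU->MRU): [71 9 99 37]
  12. access 84: MISS, evict 71. Cache (LRU->MRU): [9 99 37 84]
  13. access 37: HIT. Cache (LRU->MRU): [9 99 84 37]
  14. access 37: HIT. Cache (LRU->MRU): [9 99 84 37]
  15. access 37: HIT. Cache (LRU->MRU): [9 99 84 37]
  16. access 37: HIT. Cache (LRU->MRU): [9 99 84 37]
  17. access 37: HIT. Cache (LRU->MRU): [9 99 84 37]
  18. access 37: HIT. Cache (LRU->MRU): [9 99 84 37]
  19. access 9: HIT. Cache (LRU->MRU): [99 84 37 9]
  20. access 37: HIT. Cache (LRU->MRU): [99 84 9 37]
  21. access 9: HIT. Cache (LRU->MRU): [99 84 37 9]
  22. access 37: HIT. Cache (LRU->MRU): [99 84 9 37]
  23. access 71: MISS, evict 99. Cache (LRU->MRU): [84 9 37 71]
  24. access 37: HIT. Cache (LRU->MRU): [84 9 71 37]
  25. access 37: HIT. Cache (LRU->MRU): [84 9 71 37]
  26. access 26: MISS, evict 84. Cache (LRU->MRU): [9 71 37 26]
  27. access 26: HIT. Cache (LRU->MRU): [9 71 37 26]
  28. access 71: HIT. Cache (LRU->MRU): [9 37 26 71]
  29. access 99: MISS, evict 9. Cache (LRU->MRU): [37 26 71 99]
  30. access 26: HIT. Cache (LRU->MRU): [37 71 99 26]
  31. access 71: HIT. Cache (LRU->MRU): [37 99 26 71]
Total: 23 hits, 8 misses, 4 evictions

Hit rate = 23/31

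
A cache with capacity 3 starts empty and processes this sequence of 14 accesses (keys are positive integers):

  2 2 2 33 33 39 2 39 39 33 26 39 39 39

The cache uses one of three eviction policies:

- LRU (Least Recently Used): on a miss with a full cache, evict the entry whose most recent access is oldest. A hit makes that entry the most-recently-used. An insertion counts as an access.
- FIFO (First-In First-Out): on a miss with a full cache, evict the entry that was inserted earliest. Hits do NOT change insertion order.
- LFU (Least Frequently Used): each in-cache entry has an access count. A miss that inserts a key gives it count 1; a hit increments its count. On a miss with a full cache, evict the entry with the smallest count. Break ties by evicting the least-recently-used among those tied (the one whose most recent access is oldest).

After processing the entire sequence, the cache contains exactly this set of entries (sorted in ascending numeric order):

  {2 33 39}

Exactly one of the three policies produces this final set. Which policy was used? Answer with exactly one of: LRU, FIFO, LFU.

Simulating under each policy and comparing final sets:
  LRU: final set = {26 33 39} -> differs
  FIFO: final set = {26 33 39} -> differs
  LFU: final set = {2 33 39} -> MATCHES target
Only LFU produces the target set.

Answer: LFU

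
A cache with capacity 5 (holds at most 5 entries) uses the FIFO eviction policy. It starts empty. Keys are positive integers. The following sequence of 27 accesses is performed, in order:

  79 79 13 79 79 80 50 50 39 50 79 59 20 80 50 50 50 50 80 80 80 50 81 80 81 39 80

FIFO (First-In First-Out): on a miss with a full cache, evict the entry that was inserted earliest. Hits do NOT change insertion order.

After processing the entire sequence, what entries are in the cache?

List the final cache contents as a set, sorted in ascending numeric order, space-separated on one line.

Answer: 20 39 59 80 81

Derivation:
FIFO simulation (capacity=5):
  1. access 79: MISS. Cache (old->new): [79]
  2. access 79: HIT. Cache (old->new): [79]
  3. access 13: MISS. Cache (old->new): [79 13]
  4. access 79: HIT. Cache (old->new): [79 13]
  5. access 79: HIT. Cache (old->new): [79 13]
  6. access 80: MISS. Cache (old->new): [79 13 80]
  7. access 50: MISS. Cache (old->new): [79 13 80 50]
  8. access 50: HIT. Cache (old->new): [79 13 80 50]
  9. access 39: MISS. Cache (old->new): [79 13 80 50 39]
  10. access 50: HIT. Cache (old->new): [79 13 80 50 39]
  11. access 79: HIT. Cache (old->new): [79 13 80 50 39]
  12. access 59: MISS, evict 79. Cache (old->new): [13 80 50 39 59]
  13. access 20: MISS, evict 13. Cache (old->new): [80 50 39 59 20]
  14. access 80: HIT. Cache (old->new): [80 50 39 59 20]
  15. access 50: HIT. Cache (old->new): [80 50 39 59 20]
  16. access 50: HIT. Cache (old->new): [80 50 39 59 20]
  17. access 50: HIT. Cache (old->new): [80 50 39 59 20]
  18. access 50: HIT. Cache (old->new): [80 50 39 59 20]
  19. access 80: HIT. Cache (old->new): [80 50 39 59 20]
  20. access 80: HIT. Cache (old->new): [80 50 39 59 20]
  21. access 80: HIT. Cache (old->new): [80 50 39 59 20]
  22. access 50: HIT. Cache (old->new): [80 50 39 59 20]
  23. access 81: MISS, evict 80. Cache (old->new): [50 39 59 20 81]
  24. access 80: MISS, evict 50. Cache (old->new): [39 59 20 81 80]
  25. access 81: HIT. Cache (old->new): [39 59 20 81 80]
  26. access 39: HIT. Cache (old->new): [39 59 20 81 80]
  27. access 80: HIT. Cache (old->new): [39 59 20 81 80]
Total: 18 hits, 9 misses, 4 evictions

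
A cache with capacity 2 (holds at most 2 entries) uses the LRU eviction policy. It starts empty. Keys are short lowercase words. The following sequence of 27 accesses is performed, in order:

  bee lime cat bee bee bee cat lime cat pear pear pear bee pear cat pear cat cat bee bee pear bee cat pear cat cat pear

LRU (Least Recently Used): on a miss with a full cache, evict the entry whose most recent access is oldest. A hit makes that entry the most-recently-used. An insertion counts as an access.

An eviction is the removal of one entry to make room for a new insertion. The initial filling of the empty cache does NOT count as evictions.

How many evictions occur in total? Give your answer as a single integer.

LRU simulation (capacity=2):
  1. access bee: MISS. Cache (LRU->MRU): [bee]
  2. access lime: MISS. Cache (LRU->MRU): [bee lime]
  3. access cat: MISS, evict bee. Cache (LRU->MRU): [lime cat]
  4. access bee: MISS, evict lime. Cache (LRU->MRU): [cat bee]
  5. access bee: HIT. Cache (LRU->MRU): [cat bee]
  6. access bee: HIT. Cache (LRU->MRU): [cat bee]
  7. access cat: HIT. Cache (LRU->MRU): [bee cat]
  8. access lime: MISS, evict bee. Cache (LRU->MRU): [cat lime]
  9. access cat: HIT. Cache (LRU->MRU): [lime cat]
  10. access pear: MISS, evict lime. Cache (LRU->MRU): [cat pear]
  11. access pear: HIT. Cache (LRU->MRU): [cat pear]
  12. access pear: HIT. Cache (LRU->MRU): [cat pear]
  13. access bee: MISS, evict cat. Cache (LRU->MRU): [pear bee]
  14. access pear: HIT. Cache (LRU->MRU): [bee pear]
  15. access cat: MISS, evict bee. Cache (LRU->MRU): [pear cat]
  16. access pear: HIT. Cache (LRU->MRU): [cat pear]
  17. access cat: HIT. Cache (LRU->MRU): [pear cat]
  18. access cat: HIT. Cache (LRU->MRU): [pear cat]
  19. access bee: MISS, evict pear. Cache (LRU->MRU): [cat bee]
  20. access bee: HIT. Cache (LRU->MRU): [cat bee]
  21. access pear: MISS, evict cat. Cache (LRU->MRU): [bee pear]
  22. access bee: HIT. Cache (LRU->MRU): [pear bee]
  23. access cat: MISS, evict pear. Cache (LRU->MRU): [bee cat]
  24. access pear: MISS, evict bee. Cache (LRU->MRU): [cat pear]
  25. access cat: HIT. Cache (LRU->MRU): [pear cat]
  26. access cat: HIT. Cache (LRU->MRU): [pear cat]
  27. access pear: HIT. Cache (LRU->MRU): [cat pear]
Total: 15 hits, 12 misses, 10 evictions

Answer: 10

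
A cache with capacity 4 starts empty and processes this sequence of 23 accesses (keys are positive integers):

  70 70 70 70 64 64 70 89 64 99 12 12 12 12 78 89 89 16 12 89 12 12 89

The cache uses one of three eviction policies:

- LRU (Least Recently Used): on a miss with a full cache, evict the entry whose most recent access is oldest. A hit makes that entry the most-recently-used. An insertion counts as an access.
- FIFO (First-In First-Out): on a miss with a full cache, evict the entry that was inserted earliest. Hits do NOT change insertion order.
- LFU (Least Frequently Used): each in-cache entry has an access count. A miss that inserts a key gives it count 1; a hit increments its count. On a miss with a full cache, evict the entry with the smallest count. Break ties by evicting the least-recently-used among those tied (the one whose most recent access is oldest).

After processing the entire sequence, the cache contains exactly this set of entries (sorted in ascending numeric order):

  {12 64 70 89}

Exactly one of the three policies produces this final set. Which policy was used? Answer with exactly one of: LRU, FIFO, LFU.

Answer: LFU

Derivation:
Simulating under each policy and comparing final sets:
  LRU: final set = {12 16 78 89} -> differs
  FIFO: final set = {12 16 78 89} -> differs
  LFU: final set = {12 64 70 89} -> MATCHES target
Only LFU produces the target set.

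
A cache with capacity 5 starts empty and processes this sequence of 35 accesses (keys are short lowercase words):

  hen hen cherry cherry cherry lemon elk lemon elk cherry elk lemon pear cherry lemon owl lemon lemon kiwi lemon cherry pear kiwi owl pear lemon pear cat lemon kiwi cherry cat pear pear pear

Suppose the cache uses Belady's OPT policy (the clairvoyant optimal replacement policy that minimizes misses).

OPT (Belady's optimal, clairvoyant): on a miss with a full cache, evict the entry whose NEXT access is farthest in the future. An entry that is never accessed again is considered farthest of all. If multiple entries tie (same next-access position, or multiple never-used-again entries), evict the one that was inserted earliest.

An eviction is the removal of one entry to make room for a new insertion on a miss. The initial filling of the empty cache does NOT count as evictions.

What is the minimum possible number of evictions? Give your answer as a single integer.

Answer: 3

Derivation:
OPT (Belady) simulation (capacity=5):
  1. access hen: MISS. Cache: [hen]
  2. access hen: HIT. Next use of hen: never. Cache: [hen]
  3. access cherry: MISS. Cache: [hen cherry]
  4. access cherry: HIT. Next use of cherry: step 5. Cache: [hen cherry]
  5. access cherry: HIT. Next use of cherry: step 10. Cache: [hen cherry]
  6. access lemon: MISS. Cache: [hen cherry lemon]
  7. access elk: MISS. Cache: [hen cherry lemon elk]
  8. access lemon: HIT. Next use of lemon: step 12. Cache: [hen cherry lemon elk]
  9. access elk: HIT. Next use of elk: step 11. Cache: [hen cherry lemon elk]
  10. access cherry: HIT. Next use of cherry: step 14. Cache: [hen cherry lemon elk]
  11. access elk: HIT. Next use of elk: never. Cache: [hen cherry lemon elk]
  12. access lemon: HIT. Next use of lemon: step 15. Cache: [hen cherry lemon elk]
  13. access pear: MISS. Cache: [hen cherry lemon elk pear]
  14. access cherry: HIT. Next use of cherry: step 21. Cache: [hen cherry lemon elk pear]
  15. access lemon: HIT. Next use of lemon: step 17. Cache: [hen cherry lemon elk pear]
  16. access owl: MISS, evict hen (next use: never). Cache: [cherry lemon elk pear owl]
  17. access lemon: HIT. Next use of lemon: step 18. Cache: [cherry lemon elk pear owl]
  18. access lemon: HIT. Next use of lemon: step 20. Cache: [cherry lemon elk pear owl]
  19. access kiwi: MISS, evict elk (next use: never). Cache: [cherry lemon pear owl kiwi]
  20. access lemon: HIT. Next use of lemon: step 26. Cache: [cherry lemon pear owl kiwi]
  21. access cherry: HIT. Next use of cherry: step 31. Cache: [cherry lemon pear owl kiwi]
  22. access pear: HIT. Next use of pear: step 25. Cache: [cherry lemon pear owl kiwi]
  23. access kiwi: HIT. Next use of kiwi: step 30. Cache: [cherry lemon pear owl kiwi]
  24. access owl: HIT. Next use of owl: never. Cache: [cherry lemon pear owl kiwi]
  25. access pear: HIT. Next use of pear: step 27. Cache: [cherry lemon pear owl kiwi]
  26. access lemon: HIT. Next use of lemon: step 29. Cache: [cherry lemon pear owl kiwi]
  27. access pear: HIT. Next use of pear: step 33. Cache: [cherry lemon pear owl kiwi]
  28. access cat: MISS, evict owl (next use: never). Cache: [cherry lemon pear kiwi cat]
  29. access lemon: HIT. Next use of lemon: never. Cache: [cherry lemon pear kiwi cat]
  30. access kiwi: HIT. Next use of kiwi: never. Cache: [cherry lemon pear kiwi cat]
  31. access cherry: HIT. Next use of cherry: never. Cache: [cherry lemon pear kiwi cat]
  32. access cat: HIT. Next use of cat: never. Cache: [cherry lemon pear kiwi cat]
  33. access pear: HIT. Next use of pear: step 34. Cache: [cherry lemon pear kiwi cat]
  34. access pear: HIT. Next use of pear: step 35. Cache: [cherry lemon pear kiwi cat]
  35. access pear: HIT. Next use of pear: never. Cache: [cherry lemon pear kiwi cat]
Total: 27 hits, 8 misses, 3 evictions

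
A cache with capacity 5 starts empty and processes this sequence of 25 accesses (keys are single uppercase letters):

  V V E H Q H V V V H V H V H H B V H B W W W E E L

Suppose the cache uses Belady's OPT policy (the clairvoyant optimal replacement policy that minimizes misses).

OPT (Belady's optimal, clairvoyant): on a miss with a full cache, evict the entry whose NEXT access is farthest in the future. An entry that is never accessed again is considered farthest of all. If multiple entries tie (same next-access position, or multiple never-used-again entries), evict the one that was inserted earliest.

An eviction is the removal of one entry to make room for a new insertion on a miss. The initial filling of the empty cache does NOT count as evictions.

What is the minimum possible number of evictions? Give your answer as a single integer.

OPT (Belady) simulation (capacity=5):
  1. access V: MISS. Cache: [V]
  2. access V: HIT. Next use of V: step 7. Cache: [V]
  3. access E: MISS. Cache: [V E]
  4. access H: MISS. Cache: [V E H]
  5. access Q: MISS. Cache: [V E H Q]
  6. access H: HIT. Next use of H: step 10. Cache: [V E H Q]
  7. access V: HIT. Next use of V: step 8. Cache: [V E H Q]
  8. access V: HIT. Next use of V: step 9. Cache: [V E H Q]
  9. access V: HIT. Next use of V: step 11. Cache: [V E H Q]
  10. access H: HIT. Next use of H: step 12. Cache: [V E H Q]
  11. access V: HIT. Next use of V: step 13. Cache: [V E H Q]
  12. access H: HIT. Next use of H: step 14. Cache: [V E H Q]
  13. access V: HIT. Next use of V: step 17. Cache: [V E H Q]
  14. access H: HIT. Next use of H: step 15. Cache: [V E H Q]
  15. access H: HIT. Next use of H: step 18. Cache: [V E H Q]
  16. access B: MISS. Cache: [V E H Q B]
  17. access V: HIT. Next use of V: never. Cache: [V E H Q B]
  18. access H: HIT. Next use of H: never. Cache: [V E H Q B]
  19. access B: HIT. Next use of B: never. Cache: [V E H Q B]
  20. access W: MISS, evict V (next use: never). Cache: [E H Q B W]
  21. access W: HIT. Next use of W: step 22. Cache: [E H Q B W]
  22. access W: HIT. Next use of W: never. Cache: [E H Q B W]
  23. access E: HIT. Next use of E: step 24. Cache: [E H Q B W]
  24. access E: HIT. Next use of E: never. Cache: [E H Q B W]
  25. access L: MISS, evict E (next use: never). Cache: [H Q B W L]
Total: 18 hits, 7 misses, 2 evictions

Answer: 2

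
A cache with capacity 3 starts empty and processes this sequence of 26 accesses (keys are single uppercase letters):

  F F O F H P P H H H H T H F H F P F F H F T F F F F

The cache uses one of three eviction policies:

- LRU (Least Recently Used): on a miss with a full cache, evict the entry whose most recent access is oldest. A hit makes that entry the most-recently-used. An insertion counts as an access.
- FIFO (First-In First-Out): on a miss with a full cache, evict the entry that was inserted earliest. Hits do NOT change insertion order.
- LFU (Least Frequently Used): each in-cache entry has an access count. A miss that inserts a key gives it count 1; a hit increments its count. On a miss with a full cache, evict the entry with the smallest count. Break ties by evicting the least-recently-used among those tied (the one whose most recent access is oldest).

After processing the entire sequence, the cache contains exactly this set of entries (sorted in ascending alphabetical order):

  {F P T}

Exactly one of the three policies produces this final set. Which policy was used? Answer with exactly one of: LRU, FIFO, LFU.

Simulating under each policy and comparing final sets:
  LRU: final set = {F H T} -> differs
  FIFO: final set = {F P T} -> MATCHES target
  LFU: final set = {F H T} -> differs
Only FIFO produces the target set.

Answer: FIFO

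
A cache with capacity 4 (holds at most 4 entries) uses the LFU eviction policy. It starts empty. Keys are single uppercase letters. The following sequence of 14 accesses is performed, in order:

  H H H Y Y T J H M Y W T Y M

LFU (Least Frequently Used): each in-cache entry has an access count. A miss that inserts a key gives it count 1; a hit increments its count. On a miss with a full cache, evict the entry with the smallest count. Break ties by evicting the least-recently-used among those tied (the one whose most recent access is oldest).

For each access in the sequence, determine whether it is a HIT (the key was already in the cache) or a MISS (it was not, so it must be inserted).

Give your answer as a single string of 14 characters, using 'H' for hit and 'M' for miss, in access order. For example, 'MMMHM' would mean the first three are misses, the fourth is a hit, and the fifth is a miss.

Answer: MHHMHMMHMHMMHM

Derivation:
LFU simulation (capacity=4):
  1. access H: MISS. Cache: [H(c=1)]
  2. access H: HIT, count now 2. Cache: [H(c=2)]
  3. access H: HIT, count now 3. Cache: [H(c=3)]
  4. access Y: MISS. Cache: [Y(c=1) H(c=3)]
  5. access Y: HIT, count now 2. Cache: [Y(c=2) H(c=3)]
  6. access T: MISS. Cache: [T(c=1) Y(c=2) H(c=3)]
  7. access J: MISS. Cache: [T(c=1) J(c=1) Y(c=2) H(c=3)]
  8. access H: HIT, count now 4. Cache: [T(c=1) J(c=1) Y(c=2) H(c=4)]
  9. access M: MISS, evict T(c=1). Cache: [J(c=1) M(c=1) Y(c=2) H(c=4)]
  10. access Y: HIT, count now 3. Cache: [J(c=1) M(c=1) Y(c=3) H(c=4)]
  11. access W: MISS, evict J(c=1). Cache: [M(c=1) W(c=1) Y(c=3) H(c=4)]
  12. access T: MISS, evict M(c=1). Cache: [W(c=1) T(c=1) Y(c=3) H(c=4)]
  13. access Y: HIT, count now 4. Cache: [W(c=1) T(c=1) H(c=4) Y(c=4)]
  14. access M: MISS, evict W(c=1). Cache: [T(c=1) M(c=1) H(c=4) Y(c=4)]
Total: 6 hits, 8 misses, 4 evictions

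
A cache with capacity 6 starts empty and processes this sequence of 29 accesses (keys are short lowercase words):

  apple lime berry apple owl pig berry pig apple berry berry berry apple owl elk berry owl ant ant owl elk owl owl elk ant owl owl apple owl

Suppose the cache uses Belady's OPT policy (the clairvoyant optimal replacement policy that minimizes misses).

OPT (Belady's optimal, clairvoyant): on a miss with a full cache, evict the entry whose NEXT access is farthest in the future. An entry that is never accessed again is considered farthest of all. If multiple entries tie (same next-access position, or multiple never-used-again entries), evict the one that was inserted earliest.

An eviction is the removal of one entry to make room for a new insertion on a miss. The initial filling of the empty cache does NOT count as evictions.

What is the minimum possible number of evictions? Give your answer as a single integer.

OPT (Belady) simulation (capacity=6):
  1. access apple: MISS. Cache: [apple]
  2. access lime: MISS. Cache: [apple lime]
  3. access berry: MISS. Cache: [apple lime berry]
  4. access apple: HIT. Next use of apple: step 9. Cache: [apple lime berry]
  5. access owl: MISS. Cache: [apple lime berry owl]
  6. access pig: MISS. Cache: [apple lime berry owl pig]
  7. access berry: HIT. Next use of berry: step 10. Cache: [apple lime berry owl pig]
  8. access pig: HIT. Next use of pig: never. Cache: [apple lime berry owl pig]
  9. access apple: HIT. Next use of apple: step 13. Cache: [apple lime berry owl pig]
  10. access berry: HIT. Next use of berry: step 11. Cache: [apple lime berry owl pig]
  11. access berry: HIT. Next use of berry: step 12. Cache: [apple lime berry owl pig]
  12. access berry: HIT. Next use of berry: step 16. Cache: [apple lime berry owl pig]
  13. access apple: HIT. Next use of apple: step 28. Cache: [apple lime berry owl pig]
  14. access owl: HIT. Next use of owl: step 17. Cache: [apple lime berry owl pig]
  15. access elk: MISS. Cache: [apple lime berry owl pig elk]
  16. access berry: HIT. Next use of berry: never. Cache: [apple lime berry owl pig elk]
  17. access owl: HIT. Next use of owl: step 20. Cache: [apple lime berry owl pig elk]
  18. access ant: MISS, evict lime (next use: never). Cache: [apple berry owl pig elk ant]
  19. access ant: HIT. Next use of ant: step 25. Cache: [apple berry owl pig elk ant]
  20. access owl: HIT. Next use of owl: step 22. Cache: [apple berry owl pig elk ant]
  21. access elk: HIT. Next use of elk: step 24. Cache: [apple berry owl pig elk ant]
  22. access owl: HIT. Next use of owl: step 23. Cache: [apple berry owl pig elk ant]
  23. access owl: HIT. Next use of owl: step 26. Cache: [apple berry owl pig elk ant]
  24. access elk: HIT. Next use of elk: never. Cache: [apple berry owl pig elk ant]
  25. access ant: HIT. Next use of ant: never. Cache: [apple berry owl pig elk ant]
  26. access owl: HIT. Next use of owl: step 27. Cache: [apple berry owl pig elk ant]
  27. access owl: HIT. Next use of owl: step 29. Cache: [apple berry owl pig elk ant]
  28. access apple: HIT. Next use of apple: never. Cache: [apple berry owl pig elk ant]
  29. access owl: HIT. Next use of owl: never. Cache: [apple berry owl pig elk ant]
Total: 22 hits, 7 misses, 1 evictions

Answer: 1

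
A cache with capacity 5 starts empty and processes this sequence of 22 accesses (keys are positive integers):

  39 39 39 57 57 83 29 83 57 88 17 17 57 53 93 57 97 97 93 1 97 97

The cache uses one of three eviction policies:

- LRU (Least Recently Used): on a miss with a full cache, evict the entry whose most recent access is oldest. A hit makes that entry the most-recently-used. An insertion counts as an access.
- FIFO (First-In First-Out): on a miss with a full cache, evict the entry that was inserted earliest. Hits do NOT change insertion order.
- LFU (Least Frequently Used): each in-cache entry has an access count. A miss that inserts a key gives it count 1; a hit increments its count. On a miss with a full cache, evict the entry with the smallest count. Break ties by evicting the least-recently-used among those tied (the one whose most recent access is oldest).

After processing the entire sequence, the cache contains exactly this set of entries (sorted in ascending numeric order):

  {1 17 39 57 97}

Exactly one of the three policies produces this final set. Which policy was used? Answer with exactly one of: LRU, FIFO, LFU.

Simulating under each policy and comparing final sets:
  LRU: final set = {1 53 57 93 97} -> differs
  FIFO: final set = {1 53 57 93 97} -> differs
  LFU: final set = {1 17 39 57 97} -> MATCHES target
Only LFU produces the target set.

Answer: LFU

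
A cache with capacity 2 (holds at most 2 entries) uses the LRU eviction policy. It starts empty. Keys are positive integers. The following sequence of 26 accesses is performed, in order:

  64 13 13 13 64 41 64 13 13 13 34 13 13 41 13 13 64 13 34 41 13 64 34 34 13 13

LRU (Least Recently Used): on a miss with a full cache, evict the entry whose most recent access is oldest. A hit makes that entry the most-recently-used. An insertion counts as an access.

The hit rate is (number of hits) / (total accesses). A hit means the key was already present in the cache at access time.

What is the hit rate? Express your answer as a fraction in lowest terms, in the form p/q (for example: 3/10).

Answer: 1/2

Derivation:
LRU simulation (capacity=2):
  1. access 64: MISS. Cache (LRU->MRU): [64]
  2. access 13: MISS. Cache (LRU->MRU): [64 13]
  3. access 13: HIT. Cache (LRU->MRU): [64 13]
  4. access 13: HIT. Cache (LRU->MRU): [64 13]
  5. access 64: HIT. Cache (LRU->MRU): [13 64]
  6. access 41: MISS, evict 13. Cache (LRU->MRU): [64 41]
  7. access 64: HIT. Cache (LRU->MRU): [41 64]
  8. access 13: MISS, evict 41. Cache (LRU->MRU): [64 13]
  9. access 13: HIT. Cache (LRU->MRU): [64 13]
  10. access 13: HIT. Cache (LRU->MRU): [64 13]
  11. access 34: MISS, evict 64. Cache (LRU->MRU): [13 34]
  12. access 13: HIT. Cache (LRU->MRU): [34 13]
  13. access 13: HIT. Cache (LRU->MRU): [34 13]
  14. access 41: MISS, evict 34. Cache (LRU->MRU): [13 41]
  15. access 13: HIT. Cache (LRU->MRU): [41 13]
  16. access 13: HIT. Cache (LRU->MRU): [41 13]
  17. access 64: MISS, evict 41. Cache (LRU->MRU): [13 64]
  18. access 13: HIT. Cache (LRU->MRU): [64 13]
  19. access 34: MISS, evict 64. Cache (LRU->MRU): [13 34]
  20. access 41: MISS, evict 13. Cache (LRU->MRU): [34 41]
  21. access 13: MISS, evict 34. Cache (LRU->MRU): [41 13]
  22. access 64: MISS, evict 41. Cache (LRU->MRU): [13 64]
  23. access 34: MISS, evict 13. Cache (LRU->MRU): [64 34]
  24. access 34: HIT. Cache (LRU->MRU): [64 34]
  25. access 13: MISS, evict 64. Cache (LRU->MRU): [34 13]
  26. access 13: HIT. Cache (LRU->MRU): [34 13]
Total: 13 hits, 13 misses, 11 evictions

Hit rate = 13/26 = 1/2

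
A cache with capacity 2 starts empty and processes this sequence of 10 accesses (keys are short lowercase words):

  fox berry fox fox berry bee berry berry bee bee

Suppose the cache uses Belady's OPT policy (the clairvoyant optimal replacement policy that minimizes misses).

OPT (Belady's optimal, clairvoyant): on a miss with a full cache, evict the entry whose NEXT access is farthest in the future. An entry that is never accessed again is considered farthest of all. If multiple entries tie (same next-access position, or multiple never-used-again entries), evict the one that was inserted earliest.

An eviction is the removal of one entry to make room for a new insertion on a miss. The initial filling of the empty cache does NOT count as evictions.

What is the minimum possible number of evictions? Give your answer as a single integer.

OPT (Belady) simulation (capacity=2):
  1. access fox: MISS. Cache: [fox]
  2. access berry: MISS. Cache: [fox berry]
  3. access fox: HIT. Next use of fox: step 4. Cache: [fox berry]
  4. access fox: HIT. Next use of fox: never. Cache: [fox berry]
  5. access berry: HIT. Next use of berry: step 7. Cache: [fox berry]
  6. access bee: MISS, evict fox (next use: never). Cache: [berry bee]
  7. access berry: HIT. Next use of berry: step 8. Cache: [berry bee]
  8. access berry: HIT. Next use of berry: never. Cache: [berry bee]
  9. access bee: HIT. Next use of bee: step 10. Cache: [berry bee]
  10. access bee: HIT. Next use of bee: never. Cache: [berry bee]
Total: 7 hits, 3 misses, 1 evictions

Answer: 1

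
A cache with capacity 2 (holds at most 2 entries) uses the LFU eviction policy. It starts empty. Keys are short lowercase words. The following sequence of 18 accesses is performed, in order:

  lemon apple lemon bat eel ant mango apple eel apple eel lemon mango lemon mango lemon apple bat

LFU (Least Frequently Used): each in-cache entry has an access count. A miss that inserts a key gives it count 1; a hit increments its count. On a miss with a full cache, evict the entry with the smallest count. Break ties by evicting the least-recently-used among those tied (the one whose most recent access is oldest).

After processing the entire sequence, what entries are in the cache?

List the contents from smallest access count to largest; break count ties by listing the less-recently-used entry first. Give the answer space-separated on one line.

Answer: bat lemon

Derivation:
LFU simulation (capacity=2):
  1. access lemon: MISS. Cache: [lemon(c=1)]
  2. access apple: MISS. Cache: [lemon(c=1) apple(c=1)]
  3. access lemon: HIT, count now 2. Cache: [apple(c=1) lemon(c=2)]
  4. access bat: MISS, evict apple(c=1). Cache: [bat(c=1) lemon(c=2)]
  5. access eel: MISS, evict bat(c=1). Cache: [eel(c=1) lemon(c=2)]
  6. access ant: MISS, evict eel(c=1). Cache: [ant(c=1) lemon(c=2)]
  7. access mango: MISS, evict ant(c=1). Cache: [mango(c=1) lemon(c=2)]
  8. access apple: MISS, evict mango(c=1). Cache: [apple(c=1) lemon(c=2)]
  9. access eel: MISS, evict apple(c=1). Cache: [eel(c=1) lemon(c=2)]
  10. access apple: MISS, evict eel(c=1). Cache: [apple(c=1) lemon(c=2)]
  11. access eel: MISS, evict apple(c=1). Cache: [eel(c=1) lemon(c=2)]
  12. access lemon: HIT, count now 3. Cache: [eel(c=1) lemon(c=3)]
  13. access mango: MISS, evict eel(c=1). Cache: [mango(c=1) lemon(c=3)]
  14. access lemon: HIT, count now 4. Cache: [mango(c=1) lemon(c=4)]
  15. access mango: HIT, count now 2. Cache: [mango(c=2) lemon(c=4)]
  16. access lemon: HIT, count now 5. Cache: [mango(c=2) lemon(c=5)]
  17. access apple: MISS, evict mango(c=2). Cache: [apple(c=1) lemon(c=5)]
  18. access bat: MISS, evict apple(c=1). Cache: [bat(c=1) lemon(c=5)]
Total: 5 hits, 13 misses, 11 evictions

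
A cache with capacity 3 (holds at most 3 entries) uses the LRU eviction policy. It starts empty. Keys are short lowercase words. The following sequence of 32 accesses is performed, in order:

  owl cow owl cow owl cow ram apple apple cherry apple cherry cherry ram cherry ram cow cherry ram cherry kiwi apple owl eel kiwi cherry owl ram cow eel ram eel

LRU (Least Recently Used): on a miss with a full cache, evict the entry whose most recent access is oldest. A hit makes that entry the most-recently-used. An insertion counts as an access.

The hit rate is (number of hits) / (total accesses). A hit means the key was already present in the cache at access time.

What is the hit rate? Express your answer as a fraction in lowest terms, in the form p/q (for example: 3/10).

Answer: 1/2

Derivation:
LRU simulation (capacity=3):
  1. access owl: MISS. Cache (LRU->MRU): [owl]
  2. access cow: MISS. Cache (LRU->MRU): [owl cow]
  3. access owl: HIT. Cache (LRU->MRU): [cow owl]
  4. access cow: HIT. Cache (LRU->MRU): [owl cow]
  5. access owl: HIT. Cache (LRU->MRU): [cow owl]
  6. access cow: HIT. Cache (LRU->MRU): [owl cow]
  7. access ram: MISS. Cache (LRU->MRU): [owl cow ram]
  8. access apple: MISS, evict owl. Cache (LRU->MRU): [cow ram apple]
  9. access apple: HIT. Cache (LRU->MRU): [cow ram apple]
  10. access cherry: MISS, evict cow. Cache (LRU->MRU): [ram apple cherry]
  11. access apple: HIT. Cache (LRU->MRU): [ram cherry apple]
  12. access cherry: HIT. Cache (LRU->MRU): [ram apple cherry]
  13. access cherry: HIT. Cache (LRU->MRU): [ram apple cherry]
  14. access ram: HIT. Cache (LRU->MRU): [apple cherry ram]
  15. access cherry: HIT. Cache (LRU->MRU): [apple ram cherry]
  16. access ram: HIT. Cache (LRU->MRU): [apple cherry ram]
  17. access cow: MISS, evict apple. Cache (LRU->MRU): [cherry ram cow]
  18. access cherry: HIT. Cache (LRU->MRU): [ram cow cherry]
  19. access ram: HIT. Cache (LRU->MRU): [cow cherry ram]
  20. access cherry: HIT. Cache (LRU->MRU): [cow ram cherry]
  21. access kiwi: MISS, evict cow. Cache (LRU->MRU): [ram cherry kiwi]
  22. access apple: MISS, evict ram. Cache (LRU->MRU): [cherry kiwi apple]
  23. access owl: MISS, evict cherry. Cache (LRU->MRU): [kiwi apple owl]
  24. access eel: MISS, evict kiwi. Cache (LRU->MRU): [apple owl eel]
  25. access kiwi: MISS, evict apple. Cache (LRU->MRU): [owl eel kiwi]
  26. access cherry: MISS, evict owl. Cache (LRU->MRU): [eel kiwi cherry]
  27. access owl: MISS, evict eel. Cache (LRU->MRU): [kiwi cherry owl]
  28. access ram: MISS, evict kiwi. Cache (LRU->MRU): [cherry owl ram]
  29. access cow: MISS, evict cherry. Cache (LRU->MRU): [owl ram cow]
  30. access eel: MISS, evict owl. Cache (LRU->MRU): [ram cow eel]
  31. access ram: HIT. Cache (LRU->MRU): [cow eel ram]
  32. access eel: HIT. Cache (LRU->MRU): [cow ram eel]
Total: 16 hits, 16 misses, 13 evictions

Hit rate = 16/32 = 1/2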